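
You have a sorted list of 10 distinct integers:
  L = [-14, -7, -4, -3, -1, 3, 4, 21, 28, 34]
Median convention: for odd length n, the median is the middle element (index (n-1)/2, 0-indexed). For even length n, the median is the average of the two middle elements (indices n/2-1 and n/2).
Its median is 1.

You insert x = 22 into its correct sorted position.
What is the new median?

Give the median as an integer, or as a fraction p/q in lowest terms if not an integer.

Old list (sorted, length 10): [-14, -7, -4, -3, -1, 3, 4, 21, 28, 34]
Old median = 1
Insert x = 22
Old length even (10). Middle pair: indices 4,5 = -1,3.
New length odd (11). New median = single middle element.
x = 22: 8 elements are < x, 2 elements are > x.
New sorted list: [-14, -7, -4, -3, -1, 3, 4, 21, 22, 28, 34]
New median = 3

Answer: 3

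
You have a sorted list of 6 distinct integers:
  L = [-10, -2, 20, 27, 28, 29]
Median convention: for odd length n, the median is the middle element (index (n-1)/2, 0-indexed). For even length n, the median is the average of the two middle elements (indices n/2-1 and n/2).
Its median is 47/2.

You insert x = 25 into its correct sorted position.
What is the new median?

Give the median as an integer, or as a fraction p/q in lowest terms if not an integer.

Old list (sorted, length 6): [-10, -2, 20, 27, 28, 29]
Old median = 47/2
Insert x = 25
Old length even (6). Middle pair: indices 2,3 = 20,27.
New length odd (7). New median = single middle element.
x = 25: 3 elements are < x, 3 elements are > x.
New sorted list: [-10, -2, 20, 25, 27, 28, 29]
New median = 25

Answer: 25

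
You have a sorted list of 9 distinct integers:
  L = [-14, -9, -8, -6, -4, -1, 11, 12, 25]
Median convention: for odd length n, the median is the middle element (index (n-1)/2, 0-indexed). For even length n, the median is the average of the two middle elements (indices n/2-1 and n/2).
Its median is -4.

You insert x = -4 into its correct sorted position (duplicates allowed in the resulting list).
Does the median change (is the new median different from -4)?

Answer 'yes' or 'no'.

Answer: no

Derivation:
Old median = -4
Insert x = -4
New median = -4
Changed? no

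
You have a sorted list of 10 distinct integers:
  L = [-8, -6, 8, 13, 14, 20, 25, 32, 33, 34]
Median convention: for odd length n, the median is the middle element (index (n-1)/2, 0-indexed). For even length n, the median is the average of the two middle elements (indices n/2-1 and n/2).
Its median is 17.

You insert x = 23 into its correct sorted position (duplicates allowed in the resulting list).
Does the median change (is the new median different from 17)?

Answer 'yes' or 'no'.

Answer: yes

Derivation:
Old median = 17
Insert x = 23
New median = 20
Changed? yes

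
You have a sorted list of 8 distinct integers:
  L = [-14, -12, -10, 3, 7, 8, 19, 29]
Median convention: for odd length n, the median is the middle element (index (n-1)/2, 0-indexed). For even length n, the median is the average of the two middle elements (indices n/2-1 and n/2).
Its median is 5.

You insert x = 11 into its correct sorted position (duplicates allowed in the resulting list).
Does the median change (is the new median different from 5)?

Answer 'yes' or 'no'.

Old median = 5
Insert x = 11
New median = 7
Changed? yes

Answer: yes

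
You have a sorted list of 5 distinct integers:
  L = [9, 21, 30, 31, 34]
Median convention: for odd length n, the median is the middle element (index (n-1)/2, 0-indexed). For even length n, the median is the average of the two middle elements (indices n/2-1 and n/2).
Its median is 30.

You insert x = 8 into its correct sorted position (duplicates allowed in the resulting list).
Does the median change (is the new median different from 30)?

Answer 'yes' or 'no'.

Old median = 30
Insert x = 8
New median = 51/2
Changed? yes

Answer: yes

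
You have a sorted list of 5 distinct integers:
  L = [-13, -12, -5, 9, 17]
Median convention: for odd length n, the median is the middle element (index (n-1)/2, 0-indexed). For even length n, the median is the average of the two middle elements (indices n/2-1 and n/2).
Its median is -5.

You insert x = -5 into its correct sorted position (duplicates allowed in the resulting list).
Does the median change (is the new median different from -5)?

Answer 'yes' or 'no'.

Old median = -5
Insert x = -5
New median = -5
Changed? no

Answer: no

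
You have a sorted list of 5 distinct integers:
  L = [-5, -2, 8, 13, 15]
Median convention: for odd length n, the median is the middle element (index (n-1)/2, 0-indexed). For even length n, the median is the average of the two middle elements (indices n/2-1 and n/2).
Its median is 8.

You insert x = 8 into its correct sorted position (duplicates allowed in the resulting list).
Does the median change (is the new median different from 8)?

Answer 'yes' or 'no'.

Answer: no

Derivation:
Old median = 8
Insert x = 8
New median = 8
Changed? no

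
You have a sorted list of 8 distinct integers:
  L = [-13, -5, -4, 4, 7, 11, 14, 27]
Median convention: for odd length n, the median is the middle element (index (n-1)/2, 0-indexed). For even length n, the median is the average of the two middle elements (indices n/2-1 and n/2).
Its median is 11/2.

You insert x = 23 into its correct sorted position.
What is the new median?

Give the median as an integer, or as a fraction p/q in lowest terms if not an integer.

Old list (sorted, length 8): [-13, -5, -4, 4, 7, 11, 14, 27]
Old median = 11/2
Insert x = 23
Old length even (8). Middle pair: indices 3,4 = 4,7.
New length odd (9). New median = single middle element.
x = 23: 7 elements are < x, 1 elements are > x.
New sorted list: [-13, -5, -4, 4, 7, 11, 14, 23, 27]
New median = 7

Answer: 7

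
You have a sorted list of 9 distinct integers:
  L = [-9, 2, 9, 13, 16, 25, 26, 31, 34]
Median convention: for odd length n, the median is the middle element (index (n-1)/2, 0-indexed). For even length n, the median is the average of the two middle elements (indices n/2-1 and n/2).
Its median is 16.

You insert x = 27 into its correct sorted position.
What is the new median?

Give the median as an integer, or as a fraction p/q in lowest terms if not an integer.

Answer: 41/2

Derivation:
Old list (sorted, length 9): [-9, 2, 9, 13, 16, 25, 26, 31, 34]
Old median = 16
Insert x = 27
Old length odd (9). Middle was index 4 = 16.
New length even (10). New median = avg of two middle elements.
x = 27: 7 elements are < x, 2 elements are > x.
New sorted list: [-9, 2, 9, 13, 16, 25, 26, 27, 31, 34]
New median = 41/2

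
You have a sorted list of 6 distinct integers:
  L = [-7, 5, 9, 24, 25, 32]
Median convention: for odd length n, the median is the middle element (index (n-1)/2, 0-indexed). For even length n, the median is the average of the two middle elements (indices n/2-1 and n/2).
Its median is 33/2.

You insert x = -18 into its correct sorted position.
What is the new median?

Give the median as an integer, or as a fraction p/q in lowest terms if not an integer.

Old list (sorted, length 6): [-7, 5, 9, 24, 25, 32]
Old median = 33/2
Insert x = -18
Old length even (6). Middle pair: indices 2,3 = 9,24.
New length odd (7). New median = single middle element.
x = -18: 0 elements are < x, 6 elements are > x.
New sorted list: [-18, -7, 5, 9, 24, 25, 32]
New median = 9

Answer: 9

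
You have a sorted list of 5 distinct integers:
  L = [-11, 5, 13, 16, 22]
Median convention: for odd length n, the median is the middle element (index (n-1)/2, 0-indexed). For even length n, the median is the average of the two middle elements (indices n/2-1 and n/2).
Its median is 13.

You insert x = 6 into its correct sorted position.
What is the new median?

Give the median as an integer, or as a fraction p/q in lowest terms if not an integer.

Answer: 19/2

Derivation:
Old list (sorted, length 5): [-11, 5, 13, 16, 22]
Old median = 13
Insert x = 6
Old length odd (5). Middle was index 2 = 13.
New length even (6). New median = avg of two middle elements.
x = 6: 2 elements are < x, 3 elements are > x.
New sorted list: [-11, 5, 6, 13, 16, 22]
New median = 19/2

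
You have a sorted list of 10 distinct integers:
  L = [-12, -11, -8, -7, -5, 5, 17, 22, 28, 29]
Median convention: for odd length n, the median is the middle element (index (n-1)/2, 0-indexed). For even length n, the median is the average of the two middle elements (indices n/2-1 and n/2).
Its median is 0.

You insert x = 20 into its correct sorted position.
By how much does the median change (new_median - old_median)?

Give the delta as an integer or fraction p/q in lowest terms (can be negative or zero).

Old median = 0
After inserting x = 20: new sorted = [-12, -11, -8, -7, -5, 5, 17, 20, 22, 28, 29]
New median = 5
Delta = 5 - 0 = 5

Answer: 5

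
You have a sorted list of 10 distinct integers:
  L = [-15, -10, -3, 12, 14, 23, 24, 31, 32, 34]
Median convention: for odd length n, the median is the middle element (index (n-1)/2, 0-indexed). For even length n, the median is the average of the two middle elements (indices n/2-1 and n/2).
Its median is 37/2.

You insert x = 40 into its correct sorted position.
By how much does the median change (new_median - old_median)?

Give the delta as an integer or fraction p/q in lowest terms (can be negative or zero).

Old median = 37/2
After inserting x = 40: new sorted = [-15, -10, -3, 12, 14, 23, 24, 31, 32, 34, 40]
New median = 23
Delta = 23 - 37/2 = 9/2

Answer: 9/2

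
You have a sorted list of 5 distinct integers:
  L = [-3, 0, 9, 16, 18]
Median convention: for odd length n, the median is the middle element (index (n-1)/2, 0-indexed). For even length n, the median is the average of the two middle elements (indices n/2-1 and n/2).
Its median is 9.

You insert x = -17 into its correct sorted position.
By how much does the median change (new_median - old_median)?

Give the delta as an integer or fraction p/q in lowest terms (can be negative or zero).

Answer: -9/2

Derivation:
Old median = 9
After inserting x = -17: new sorted = [-17, -3, 0, 9, 16, 18]
New median = 9/2
Delta = 9/2 - 9 = -9/2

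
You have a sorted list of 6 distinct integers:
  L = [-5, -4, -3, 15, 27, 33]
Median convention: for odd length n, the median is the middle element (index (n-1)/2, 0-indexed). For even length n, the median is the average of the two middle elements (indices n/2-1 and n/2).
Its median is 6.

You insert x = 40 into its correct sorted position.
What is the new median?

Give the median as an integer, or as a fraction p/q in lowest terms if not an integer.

Answer: 15

Derivation:
Old list (sorted, length 6): [-5, -4, -3, 15, 27, 33]
Old median = 6
Insert x = 40
Old length even (6). Middle pair: indices 2,3 = -3,15.
New length odd (7). New median = single middle element.
x = 40: 6 elements are < x, 0 elements are > x.
New sorted list: [-5, -4, -3, 15, 27, 33, 40]
New median = 15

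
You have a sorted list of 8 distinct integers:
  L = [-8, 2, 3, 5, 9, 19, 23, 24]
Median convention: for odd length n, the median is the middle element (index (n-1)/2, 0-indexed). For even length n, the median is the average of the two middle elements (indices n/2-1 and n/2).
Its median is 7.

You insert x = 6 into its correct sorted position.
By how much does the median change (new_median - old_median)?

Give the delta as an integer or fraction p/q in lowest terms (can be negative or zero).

Answer: -1

Derivation:
Old median = 7
After inserting x = 6: new sorted = [-8, 2, 3, 5, 6, 9, 19, 23, 24]
New median = 6
Delta = 6 - 7 = -1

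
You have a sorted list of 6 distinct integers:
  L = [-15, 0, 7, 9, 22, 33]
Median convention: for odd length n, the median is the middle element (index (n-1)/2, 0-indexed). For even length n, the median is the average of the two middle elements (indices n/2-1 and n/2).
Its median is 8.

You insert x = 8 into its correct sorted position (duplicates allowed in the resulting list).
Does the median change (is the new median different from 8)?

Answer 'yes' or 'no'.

Old median = 8
Insert x = 8
New median = 8
Changed? no

Answer: no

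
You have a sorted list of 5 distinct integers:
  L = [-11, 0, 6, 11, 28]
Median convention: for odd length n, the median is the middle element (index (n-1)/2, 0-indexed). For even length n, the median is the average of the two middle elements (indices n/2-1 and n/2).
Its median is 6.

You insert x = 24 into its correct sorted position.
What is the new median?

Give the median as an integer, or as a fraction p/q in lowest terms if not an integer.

Answer: 17/2

Derivation:
Old list (sorted, length 5): [-11, 0, 6, 11, 28]
Old median = 6
Insert x = 24
Old length odd (5). Middle was index 2 = 6.
New length even (6). New median = avg of two middle elements.
x = 24: 4 elements are < x, 1 elements are > x.
New sorted list: [-11, 0, 6, 11, 24, 28]
New median = 17/2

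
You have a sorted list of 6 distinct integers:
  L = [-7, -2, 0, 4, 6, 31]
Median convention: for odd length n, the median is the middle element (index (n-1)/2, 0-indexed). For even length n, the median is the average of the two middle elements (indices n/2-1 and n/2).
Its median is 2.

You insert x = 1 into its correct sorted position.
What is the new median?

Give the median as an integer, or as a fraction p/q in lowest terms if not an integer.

Answer: 1

Derivation:
Old list (sorted, length 6): [-7, -2, 0, 4, 6, 31]
Old median = 2
Insert x = 1
Old length even (6). Middle pair: indices 2,3 = 0,4.
New length odd (7). New median = single middle element.
x = 1: 3 elements are < x, 3 elements are > x.
New sorted list: [-7, -2, 0, 1, 4, 6, 31]
New median = 1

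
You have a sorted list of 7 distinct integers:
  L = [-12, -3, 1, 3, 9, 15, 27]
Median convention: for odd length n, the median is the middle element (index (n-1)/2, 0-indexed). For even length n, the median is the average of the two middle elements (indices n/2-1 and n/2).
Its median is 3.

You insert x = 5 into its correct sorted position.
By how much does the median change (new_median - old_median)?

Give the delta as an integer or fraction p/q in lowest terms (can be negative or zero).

Answer: 1

Derivation:
Old median = 3
After inserting x = 5: new sorted = [-12, -3, 1, 3, 5, 9, 15, 27]
New median = 4
Delta = 4 - 3 = 1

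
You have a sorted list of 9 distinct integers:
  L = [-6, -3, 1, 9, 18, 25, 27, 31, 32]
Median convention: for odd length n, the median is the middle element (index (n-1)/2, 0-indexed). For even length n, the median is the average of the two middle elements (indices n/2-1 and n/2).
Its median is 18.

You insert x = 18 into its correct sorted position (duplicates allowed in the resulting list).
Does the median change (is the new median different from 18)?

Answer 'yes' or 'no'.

Answer: no

Derivation:
Old median = 18
Insert x = 18
New median = 18
Changed? no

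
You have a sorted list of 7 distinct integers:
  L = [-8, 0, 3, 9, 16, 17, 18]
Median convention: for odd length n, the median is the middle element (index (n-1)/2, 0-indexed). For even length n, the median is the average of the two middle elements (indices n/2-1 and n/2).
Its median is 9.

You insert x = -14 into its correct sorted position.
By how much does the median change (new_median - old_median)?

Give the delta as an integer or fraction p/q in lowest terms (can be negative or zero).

Old median = 9
After inserting x = -14: new sorted = [-14, -8, 0, 3, 9, 16, 17, 18]
New median = 6
Delta = 6 - 9 = -3

Answer: -3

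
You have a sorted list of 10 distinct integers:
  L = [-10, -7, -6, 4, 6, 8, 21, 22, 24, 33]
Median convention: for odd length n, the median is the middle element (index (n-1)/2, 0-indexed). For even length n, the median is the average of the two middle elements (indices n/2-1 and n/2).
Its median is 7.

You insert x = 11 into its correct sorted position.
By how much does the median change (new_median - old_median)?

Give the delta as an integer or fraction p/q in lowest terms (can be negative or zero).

Answer: 1

Derivation:
Old median = 7
After inserting x = 11: new sorted = [-10, -7, -6, 4, 6, 8, 11, 21, 22, 24, 33]
New median = 8
Delta = 8 - 7 = 1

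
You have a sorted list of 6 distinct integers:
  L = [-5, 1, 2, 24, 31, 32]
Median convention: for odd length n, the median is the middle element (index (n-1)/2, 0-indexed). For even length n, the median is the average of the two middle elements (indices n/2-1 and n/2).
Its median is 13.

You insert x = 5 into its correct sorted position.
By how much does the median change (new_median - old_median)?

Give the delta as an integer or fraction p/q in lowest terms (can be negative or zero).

Answer: -8

Derivation:
Old median = 13
After inserting x = 5: new sorted = [-5, 1, 2, 5, 24, 31, 32]
New median = 5
Delta = 5 - 13 = -8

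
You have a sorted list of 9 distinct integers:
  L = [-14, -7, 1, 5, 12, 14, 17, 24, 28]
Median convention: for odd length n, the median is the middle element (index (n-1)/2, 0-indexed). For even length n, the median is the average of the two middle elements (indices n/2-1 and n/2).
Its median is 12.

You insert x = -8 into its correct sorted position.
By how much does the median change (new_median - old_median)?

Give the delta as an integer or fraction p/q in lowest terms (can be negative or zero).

Answer: -7/2

Derivation:
Old median = 12
After inserting x = -8: new sorted = [-14, -8, -7, 1, 5, 12, 14, 17, 24, 28]
New median = 17/2
Delta = 17/2 - 12 = -7/2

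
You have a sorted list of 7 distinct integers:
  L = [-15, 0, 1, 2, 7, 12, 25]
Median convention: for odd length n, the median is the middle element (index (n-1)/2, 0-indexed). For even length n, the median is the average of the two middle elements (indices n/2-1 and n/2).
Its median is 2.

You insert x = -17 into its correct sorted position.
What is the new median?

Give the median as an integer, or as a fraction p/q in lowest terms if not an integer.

Old list (sorted, length 7): [-15, 0, 1, 2, 7, 12, 25]
Old median = 2
Insert x = -17
Old length odd (7). Middle was index 3 = 2.
New length even (8). New median = avg of two middle elements.
x = -17: 0 elements are < x, 7 elements are > x.
New sorted list: [-17, -15, 0, 1, 2, 7, 12, 25]
New median = 3/2

Answer: 3/2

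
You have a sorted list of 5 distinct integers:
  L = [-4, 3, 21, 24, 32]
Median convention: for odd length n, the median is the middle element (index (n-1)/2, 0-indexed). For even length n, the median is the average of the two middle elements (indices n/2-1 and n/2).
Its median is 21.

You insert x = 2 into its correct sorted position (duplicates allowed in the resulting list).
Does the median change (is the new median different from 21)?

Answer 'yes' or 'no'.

Answer: yes

Derivation:
Old median = 21
Insert x = 2
New median = 12
Changed? yes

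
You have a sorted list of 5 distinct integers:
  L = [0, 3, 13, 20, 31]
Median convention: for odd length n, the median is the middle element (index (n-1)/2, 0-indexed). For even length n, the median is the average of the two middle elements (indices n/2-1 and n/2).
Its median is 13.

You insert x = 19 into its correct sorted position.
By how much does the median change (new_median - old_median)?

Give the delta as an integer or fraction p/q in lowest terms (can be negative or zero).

Old median = 13
After inserting x = 19: new sorted = [0, 3, 13, 19, 20, 31]
New median = 16
Delta = 16 - 13 = 3

Answer: 3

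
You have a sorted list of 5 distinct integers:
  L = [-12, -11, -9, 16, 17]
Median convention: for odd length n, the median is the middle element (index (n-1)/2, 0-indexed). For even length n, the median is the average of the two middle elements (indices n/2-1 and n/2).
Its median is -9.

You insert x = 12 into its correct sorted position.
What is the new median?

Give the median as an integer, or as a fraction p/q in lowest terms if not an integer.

Old list (sorted, length 5): [-12, -11, -9, 16, 17]
Old median = -9
Insert x = 12
Old length odd (5). Middle was index 2 = -9.
New length even (6). New median = avg of two middle elements.
x = 12: 3 elements are < x, 2 elements are > x.
New sorted list: [-12, -11, -9, 12, 16, 17]
New median = 3/2

Answer: 3/2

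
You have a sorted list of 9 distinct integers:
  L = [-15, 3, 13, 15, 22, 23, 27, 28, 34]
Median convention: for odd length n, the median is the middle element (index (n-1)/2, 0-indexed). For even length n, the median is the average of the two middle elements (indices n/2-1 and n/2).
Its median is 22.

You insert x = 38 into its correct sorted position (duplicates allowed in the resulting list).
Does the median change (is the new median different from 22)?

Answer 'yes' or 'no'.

Answer: yes

Derivation:
Old median = 22
Insert x = 38
New median = 45/2
Changed? yes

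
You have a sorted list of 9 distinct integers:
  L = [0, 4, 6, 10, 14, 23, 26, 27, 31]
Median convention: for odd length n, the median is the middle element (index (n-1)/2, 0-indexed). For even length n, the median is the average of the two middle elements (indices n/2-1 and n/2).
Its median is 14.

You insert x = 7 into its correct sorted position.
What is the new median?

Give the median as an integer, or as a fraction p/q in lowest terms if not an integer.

Old list (sorted, length 9): [0, 4, 6, 10, 14, 23, 26, 27, 31]
Old median = 14
Insert x = 7
Old length odd (9). Middle was index 4 = 14.
New length even (10). New median = avg of two middle elements.
x = 7: 3 elements are < x, 6 elements are > x.
New sorted list: [0, 4, 6, 7, 10, 14, 23, 26, 27, 31]
New median = 12

Answer: 12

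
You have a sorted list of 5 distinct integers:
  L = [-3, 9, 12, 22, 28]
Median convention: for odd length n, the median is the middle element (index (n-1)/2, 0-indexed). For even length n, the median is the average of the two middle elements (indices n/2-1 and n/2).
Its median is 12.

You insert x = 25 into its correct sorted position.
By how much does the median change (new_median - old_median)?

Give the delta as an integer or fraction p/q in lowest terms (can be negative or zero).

Answer: 5

Derivation:
Old median = 12
After inserting x = 25: new sorted = [-3, 9, 12, 22, 25, 28]
New median = 17
Delta = 17 - 12 = 5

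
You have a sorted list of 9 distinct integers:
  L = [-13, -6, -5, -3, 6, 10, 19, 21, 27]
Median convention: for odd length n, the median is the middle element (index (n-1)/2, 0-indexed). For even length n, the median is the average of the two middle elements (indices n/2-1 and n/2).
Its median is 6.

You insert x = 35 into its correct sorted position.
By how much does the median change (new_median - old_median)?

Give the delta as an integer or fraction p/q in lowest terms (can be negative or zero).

Old median = 6
After inserting x = 35: new sorted = [-13, -6, -5, -3, 6, 10, 19, 21, 27, 35]
New median = 8
Delta = 8 - 6 = 2

Answer: 2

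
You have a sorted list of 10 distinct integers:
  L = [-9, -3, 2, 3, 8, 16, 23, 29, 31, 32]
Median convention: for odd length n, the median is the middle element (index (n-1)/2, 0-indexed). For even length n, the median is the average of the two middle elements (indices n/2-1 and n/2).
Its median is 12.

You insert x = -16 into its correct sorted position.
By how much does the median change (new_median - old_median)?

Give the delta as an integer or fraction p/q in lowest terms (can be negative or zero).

Answer: -4

Derivation:
Old median = 12
After inserting x = -16: new sorted = [-16, -9, -3, 2, 3, 8, 16, 23, 29, 31, 32]
New median = 8
Delta = 8 - 12 = -4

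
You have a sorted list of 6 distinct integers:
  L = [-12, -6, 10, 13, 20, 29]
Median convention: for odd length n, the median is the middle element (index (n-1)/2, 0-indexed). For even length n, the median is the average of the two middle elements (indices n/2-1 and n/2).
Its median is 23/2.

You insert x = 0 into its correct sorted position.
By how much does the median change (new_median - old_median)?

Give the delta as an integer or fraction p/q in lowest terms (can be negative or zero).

Answer: -3/2

Derivation:
Old median = 23/2
After inserting x = 0: new sorted = [-12, -6, 0, 10, 13, 20, 29]
New median = 10
Delta = 10 - 23/2 = -3/2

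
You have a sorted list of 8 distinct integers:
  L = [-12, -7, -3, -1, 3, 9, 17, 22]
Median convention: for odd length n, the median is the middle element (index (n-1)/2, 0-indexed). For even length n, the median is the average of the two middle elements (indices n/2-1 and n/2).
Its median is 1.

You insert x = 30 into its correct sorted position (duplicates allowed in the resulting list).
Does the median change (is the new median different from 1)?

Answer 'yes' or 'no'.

Old median = 1
Insert x = 30
New median = 3
Changed? yes

Answer: yes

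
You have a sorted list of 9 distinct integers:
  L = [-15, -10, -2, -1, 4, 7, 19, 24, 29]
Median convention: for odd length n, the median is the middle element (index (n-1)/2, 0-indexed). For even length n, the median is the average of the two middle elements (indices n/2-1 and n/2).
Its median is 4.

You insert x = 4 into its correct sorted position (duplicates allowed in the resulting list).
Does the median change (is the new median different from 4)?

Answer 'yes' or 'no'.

Answer: no

Derivation:
Old median = 4
Insert x = 4
New median = 4
Changed? no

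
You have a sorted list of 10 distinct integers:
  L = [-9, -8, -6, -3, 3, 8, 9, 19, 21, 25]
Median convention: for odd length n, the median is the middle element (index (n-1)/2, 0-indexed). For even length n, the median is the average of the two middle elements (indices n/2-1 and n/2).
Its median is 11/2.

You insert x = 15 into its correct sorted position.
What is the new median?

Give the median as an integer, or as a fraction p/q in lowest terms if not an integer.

Old list (sorted, length 10): [-9, -8, -6, -3, 3, 8, 9, 19, 21, 25]
Old median = 11/2
Insert x = 15
Old length even (10). Middle pair: indices 4,5 = 3,8.
New length odd (11). New median = single middle element.
x = 15: 7 elements are < x, 3 elements are > x.
New sorted list: [-9, -8, -6, -3, 3, 8, 9, 15, 19, 21, 25]
New median = 8

Answer: 8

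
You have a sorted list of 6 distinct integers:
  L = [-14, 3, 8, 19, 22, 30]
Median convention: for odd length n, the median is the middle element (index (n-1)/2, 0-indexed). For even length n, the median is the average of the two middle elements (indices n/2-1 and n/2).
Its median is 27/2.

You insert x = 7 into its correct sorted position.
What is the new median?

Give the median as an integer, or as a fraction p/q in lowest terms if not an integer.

Answer: 8

Derivation:
Old list (sorted, length 6): [-14, 3, 8, 19, 22, 30]
Old median = 27/2
Insert x = 7
Old length even (6). Middle pair: indices 2,3 = 8,19.
New length odd (7). New median = single middle element.
x = 7: 2 elements are < x, 4 elements are > x.
New sorted list: [-14, 3, 7, 8, 19, 22, 30]
New median = 8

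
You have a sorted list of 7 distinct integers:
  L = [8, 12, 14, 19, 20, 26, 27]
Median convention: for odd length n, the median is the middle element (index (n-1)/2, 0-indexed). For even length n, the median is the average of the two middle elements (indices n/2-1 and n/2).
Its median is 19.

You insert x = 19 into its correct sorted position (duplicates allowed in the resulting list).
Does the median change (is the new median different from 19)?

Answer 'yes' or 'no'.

Old median = 19
Insert x = 19
New median = 19
Changed? no

Answer: no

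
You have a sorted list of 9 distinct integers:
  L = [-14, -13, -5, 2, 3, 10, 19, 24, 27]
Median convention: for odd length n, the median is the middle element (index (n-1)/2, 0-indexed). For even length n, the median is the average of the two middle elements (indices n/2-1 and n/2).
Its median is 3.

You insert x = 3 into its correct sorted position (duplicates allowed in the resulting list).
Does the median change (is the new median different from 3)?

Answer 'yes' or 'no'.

Answer: no

Derivation:
Old median = 3
Insert x = 3
New median = 3
Changed? no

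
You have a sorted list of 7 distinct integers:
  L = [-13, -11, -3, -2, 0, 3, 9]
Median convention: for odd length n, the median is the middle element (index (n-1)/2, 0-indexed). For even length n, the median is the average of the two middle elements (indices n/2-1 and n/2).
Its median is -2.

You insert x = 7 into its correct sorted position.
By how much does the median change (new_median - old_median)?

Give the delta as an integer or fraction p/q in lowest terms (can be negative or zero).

Answer: 1

Derivation:
Old median = -2
After inserting x = 7: new sorted = [-13, -11, -3, -2, 0, 3, 7, 9]
New median = -1
Delta = -1 - -2 = 1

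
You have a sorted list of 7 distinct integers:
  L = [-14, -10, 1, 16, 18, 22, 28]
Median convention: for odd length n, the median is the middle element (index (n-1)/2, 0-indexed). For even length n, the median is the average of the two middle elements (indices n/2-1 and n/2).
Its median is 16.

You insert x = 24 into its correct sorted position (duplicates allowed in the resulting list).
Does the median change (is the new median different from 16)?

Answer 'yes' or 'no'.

Answer: yes

Derivation:
Old median = 16
Insert x = 24
New median = 17
Changed? yes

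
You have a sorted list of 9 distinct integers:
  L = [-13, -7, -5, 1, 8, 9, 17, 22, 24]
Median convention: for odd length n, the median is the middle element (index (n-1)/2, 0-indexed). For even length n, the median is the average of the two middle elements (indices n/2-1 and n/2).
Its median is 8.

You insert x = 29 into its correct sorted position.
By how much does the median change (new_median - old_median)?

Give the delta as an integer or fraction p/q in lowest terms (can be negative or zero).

Old median = 8
After inserting x = 29: new sorted = [-13, -7, -5, 1, 8, 9, 17, 22, 24, 29]
New median = 17/2
Delta = 17/2 - 8 = 1/2

Answer: 1/2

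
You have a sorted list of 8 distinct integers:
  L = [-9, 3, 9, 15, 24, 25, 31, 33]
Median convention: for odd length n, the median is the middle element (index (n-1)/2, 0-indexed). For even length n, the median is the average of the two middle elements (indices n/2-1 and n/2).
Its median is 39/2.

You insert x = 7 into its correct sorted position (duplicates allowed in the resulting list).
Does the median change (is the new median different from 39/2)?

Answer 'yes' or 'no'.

Answer: yes

Derivation:
Old median = 39/2
Insert x = 7
New median = 15
Changed? yes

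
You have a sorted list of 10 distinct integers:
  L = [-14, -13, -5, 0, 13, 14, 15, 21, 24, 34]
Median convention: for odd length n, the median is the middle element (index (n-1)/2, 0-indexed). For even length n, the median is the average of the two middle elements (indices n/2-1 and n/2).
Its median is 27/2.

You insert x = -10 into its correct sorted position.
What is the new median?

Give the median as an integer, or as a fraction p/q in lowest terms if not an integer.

Old list (sorted, length 10): [-14, -13, -5, 0, 13, 14, 15, 21, 24, 34]
Old median = 27/2
Insert x = -10
Old length even (10). Middle pair: indices 4,5 = 13,14.
New length odd (11). New median = single middle element.
x = -10: 2 elements are < x, 8 elements are > x.
New sorted list: [-14, -13, -10, -5, 0, 13, 14, 15, 21, 24, 34]
New median = 13

Answer: 13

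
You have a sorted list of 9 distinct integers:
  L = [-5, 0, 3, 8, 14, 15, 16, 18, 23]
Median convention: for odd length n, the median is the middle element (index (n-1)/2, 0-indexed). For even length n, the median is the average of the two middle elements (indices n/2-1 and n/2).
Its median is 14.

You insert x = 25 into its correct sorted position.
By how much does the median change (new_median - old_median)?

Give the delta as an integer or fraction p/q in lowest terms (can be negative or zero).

Old median = 14
After inserting x = 25: new sorted = [-5, 0, 3, 8, 14, 15, 16, 18, 23, 25]
New median = 29/2
Delta = 29/2 - 14 = 1/2

Answer: 1/2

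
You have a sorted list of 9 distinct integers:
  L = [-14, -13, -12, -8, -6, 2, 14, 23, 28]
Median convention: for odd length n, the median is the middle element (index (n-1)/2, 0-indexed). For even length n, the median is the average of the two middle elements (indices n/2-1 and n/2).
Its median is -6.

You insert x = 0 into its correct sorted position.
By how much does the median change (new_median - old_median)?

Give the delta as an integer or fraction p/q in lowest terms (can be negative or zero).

Answer: 3

Derivation:
Old median = -6
After inserting x = 0: new sorted = [-14, -13, -12, -8, -6, 0, 2, 14, 23, 28]
New median = -3
Delta = -3 - -6 = 3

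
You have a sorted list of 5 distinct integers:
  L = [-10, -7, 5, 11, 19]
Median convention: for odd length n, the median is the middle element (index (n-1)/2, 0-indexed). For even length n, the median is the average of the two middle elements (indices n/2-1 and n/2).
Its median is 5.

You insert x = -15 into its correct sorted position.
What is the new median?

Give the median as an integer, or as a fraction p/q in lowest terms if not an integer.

Old list (sorted, length 5): [-10, -7, 5, 11, 19]
Old median = 5
Insert x = -15
Old length odd (5). Middle was index 2 = 5.
New length even (6). New median = avg of two middle elements.
x = -15: 0 elements are < x, 5 elements are > x.
New sorted list: [-15, -10, -7, 5, 11, 19]
New median = -1

Answer: -1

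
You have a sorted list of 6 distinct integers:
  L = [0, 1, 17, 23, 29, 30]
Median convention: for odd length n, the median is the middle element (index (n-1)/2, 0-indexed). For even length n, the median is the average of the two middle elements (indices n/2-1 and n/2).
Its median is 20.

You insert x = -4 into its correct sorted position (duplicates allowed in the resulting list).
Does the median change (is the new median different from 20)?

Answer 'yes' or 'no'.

Old median = 20
Insert x = -4
New median = 17
Changed? yes

Answer: yes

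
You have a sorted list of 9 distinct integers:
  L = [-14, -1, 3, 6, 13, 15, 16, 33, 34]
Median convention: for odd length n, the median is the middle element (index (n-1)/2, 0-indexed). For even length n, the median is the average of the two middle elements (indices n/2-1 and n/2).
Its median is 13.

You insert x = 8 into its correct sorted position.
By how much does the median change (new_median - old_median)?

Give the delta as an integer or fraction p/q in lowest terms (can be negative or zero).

Answer: -5/2

Derivation:
Old median = 13
After inserting x = 8: new sorted = [-14, -1, 3, 6, 8, 13, 15, 16, 33, 34]
New median = 21/2
Delta = 21/2 - 13 = -5/2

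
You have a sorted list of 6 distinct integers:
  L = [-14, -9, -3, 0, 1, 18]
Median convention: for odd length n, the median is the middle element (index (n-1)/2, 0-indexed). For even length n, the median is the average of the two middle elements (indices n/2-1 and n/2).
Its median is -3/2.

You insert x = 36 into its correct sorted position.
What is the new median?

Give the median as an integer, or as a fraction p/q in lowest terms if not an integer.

Old list (sorted, length 6): [-14, -9, -3, 0, 1, 18]
Old median = -3/2
Insert x = 36
Old length even (6). Middle pair: indices 2,3 = -3,0.
New length odd (7). New median = single middle element.
x = 36: 6 elements are < x, 0 elements are > x.
New sorted list: [-14, -9, -3, 0, 1, 18, 36]
New median = 0

Answer: 0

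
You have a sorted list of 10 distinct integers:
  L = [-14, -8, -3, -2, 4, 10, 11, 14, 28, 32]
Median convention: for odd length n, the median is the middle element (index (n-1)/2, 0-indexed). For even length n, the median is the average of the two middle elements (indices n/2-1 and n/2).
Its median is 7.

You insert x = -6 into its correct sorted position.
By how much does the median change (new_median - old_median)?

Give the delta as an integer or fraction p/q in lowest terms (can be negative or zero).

Answer: -3

Derivation:
Old median = 7
After inserting x = -6: new sorted = [-14, -8, -6, -3, -2, 4, 10, 11, 14, 28, 32]
New median = 4
Delta = 4 - 7 = -3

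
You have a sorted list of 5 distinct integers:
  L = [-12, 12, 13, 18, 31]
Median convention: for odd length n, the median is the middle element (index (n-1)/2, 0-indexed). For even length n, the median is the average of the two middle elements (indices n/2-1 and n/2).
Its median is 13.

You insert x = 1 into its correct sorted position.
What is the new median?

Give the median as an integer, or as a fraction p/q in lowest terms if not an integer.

Answer: 25/2

Derivation:
Old list (sorted, length 5): [-12, 12, 13, 18, 31]
Old median = 13
Insert x = 1
Old length odd (5). Middle was index 2 = 13.
New length even (6). New median = avg of two middle elements.
x = 1: 1 elements are < x, 4 elements are > x.
New sorted list: [-12, 1, 12, 13, 18, 31]
New median = 25/2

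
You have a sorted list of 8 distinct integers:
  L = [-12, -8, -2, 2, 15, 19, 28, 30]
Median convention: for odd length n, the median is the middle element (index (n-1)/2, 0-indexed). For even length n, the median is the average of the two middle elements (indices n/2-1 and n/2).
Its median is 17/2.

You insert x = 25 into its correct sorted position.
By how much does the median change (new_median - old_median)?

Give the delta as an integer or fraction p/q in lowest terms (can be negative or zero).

Answer: 13/2

Derivation:
Old median = 17/2
After inserting x = 25: new sorted = [-12, -8, -2, 2, 15, 19, 25, 28, 30]
New median = 15
Delta = 15 - 17/2 = 13/2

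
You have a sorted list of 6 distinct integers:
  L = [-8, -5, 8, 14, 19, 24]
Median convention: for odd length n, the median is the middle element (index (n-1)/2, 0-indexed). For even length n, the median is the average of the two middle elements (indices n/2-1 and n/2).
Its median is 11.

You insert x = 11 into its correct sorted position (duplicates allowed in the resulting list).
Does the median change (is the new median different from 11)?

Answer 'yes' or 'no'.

Old median = 11
Insert x = 11
New median = 11
Changed? no

Answer: no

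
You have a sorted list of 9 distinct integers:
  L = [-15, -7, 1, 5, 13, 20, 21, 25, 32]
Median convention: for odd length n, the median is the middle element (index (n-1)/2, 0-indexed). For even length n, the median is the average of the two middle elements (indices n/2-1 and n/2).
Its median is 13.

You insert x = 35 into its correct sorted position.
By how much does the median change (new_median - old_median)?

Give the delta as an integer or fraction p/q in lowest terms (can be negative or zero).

Old median = 13
After inserting x = 35: new sorted = [-15, -7, 1, 5, 13, 20, 21, 25, 32, 35]
New median = 33/2
Delta = 33/2 - 13 = 7/2

Answer: 7/2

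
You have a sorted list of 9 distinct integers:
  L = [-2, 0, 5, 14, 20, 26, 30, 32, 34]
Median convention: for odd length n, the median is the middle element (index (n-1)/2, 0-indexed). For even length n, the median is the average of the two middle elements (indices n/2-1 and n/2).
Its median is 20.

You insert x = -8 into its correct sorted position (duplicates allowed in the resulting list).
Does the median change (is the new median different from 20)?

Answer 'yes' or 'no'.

Answer: yes

Derivation:
Old median = 20
Insert x = -8
New median = 17
Changed? yes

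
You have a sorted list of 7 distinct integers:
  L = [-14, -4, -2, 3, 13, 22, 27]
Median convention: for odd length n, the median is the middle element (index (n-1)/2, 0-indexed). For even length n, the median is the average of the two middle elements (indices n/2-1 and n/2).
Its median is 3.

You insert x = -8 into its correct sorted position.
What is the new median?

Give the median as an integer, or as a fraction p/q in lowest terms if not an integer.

Answer: 1/2

Derivation:
Old list (sorted, length 7): [-14, -4, -2, 3, 13, 22, 27]
Old median = 3
Insert x = -8
Old length odd (7). Middle was index 3 = 3.
New length even (8). New median = avg of two middle elements.
x = -8: 1 elements are < x, 6 elements are > x.
New sorted list: [-14, -8, -4, -2, 3, 13, 22, 27]
New median = 1/2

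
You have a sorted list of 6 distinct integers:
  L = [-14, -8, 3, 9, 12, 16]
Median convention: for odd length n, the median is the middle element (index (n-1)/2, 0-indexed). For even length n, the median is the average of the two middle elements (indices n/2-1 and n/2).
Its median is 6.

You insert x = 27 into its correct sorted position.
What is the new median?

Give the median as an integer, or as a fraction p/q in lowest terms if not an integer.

Old list (sorted, length 6): [-14, -8, 3, 9, 12, 16]
Old median = 6
Insert x = 27
Old length even (6). Middle pair: indices 2,3 = 3,9.
New length odd (7). New median = single middle element.
x = 27: 6 elements are < x, 0 elements are > x.
New sorted list: [-14, -8, 3, 9, 12, 16, 27]
New median = 9

Answer: 9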